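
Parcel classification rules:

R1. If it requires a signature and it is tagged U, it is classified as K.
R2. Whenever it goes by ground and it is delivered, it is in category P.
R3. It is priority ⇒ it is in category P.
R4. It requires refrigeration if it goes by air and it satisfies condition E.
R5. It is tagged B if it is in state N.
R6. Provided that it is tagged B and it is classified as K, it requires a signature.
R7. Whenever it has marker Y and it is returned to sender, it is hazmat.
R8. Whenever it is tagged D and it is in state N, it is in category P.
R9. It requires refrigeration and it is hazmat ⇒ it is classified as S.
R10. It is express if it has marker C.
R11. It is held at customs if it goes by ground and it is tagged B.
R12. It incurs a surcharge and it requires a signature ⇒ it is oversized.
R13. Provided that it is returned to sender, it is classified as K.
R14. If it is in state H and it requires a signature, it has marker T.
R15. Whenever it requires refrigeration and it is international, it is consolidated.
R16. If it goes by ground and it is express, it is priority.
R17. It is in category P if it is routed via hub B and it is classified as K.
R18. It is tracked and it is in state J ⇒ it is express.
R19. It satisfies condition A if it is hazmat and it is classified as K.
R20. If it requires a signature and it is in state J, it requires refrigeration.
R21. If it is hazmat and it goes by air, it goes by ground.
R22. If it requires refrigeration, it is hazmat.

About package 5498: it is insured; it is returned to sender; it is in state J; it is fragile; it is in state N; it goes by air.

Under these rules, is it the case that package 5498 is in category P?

No

Forward chaining from the given facts derives: is tagged B, is classified as K, requires a signature, requires refrigeration, is hazmat, is classified as S, satisfies condition A, goes by ground, is held at customs.
Rules concluding "it is in category P": R2 needs "it is delivered"; R3 needs "it is priority"; R8 needs "it is tagged D"; R17 needs "it is routed via hub B" — none of these are established.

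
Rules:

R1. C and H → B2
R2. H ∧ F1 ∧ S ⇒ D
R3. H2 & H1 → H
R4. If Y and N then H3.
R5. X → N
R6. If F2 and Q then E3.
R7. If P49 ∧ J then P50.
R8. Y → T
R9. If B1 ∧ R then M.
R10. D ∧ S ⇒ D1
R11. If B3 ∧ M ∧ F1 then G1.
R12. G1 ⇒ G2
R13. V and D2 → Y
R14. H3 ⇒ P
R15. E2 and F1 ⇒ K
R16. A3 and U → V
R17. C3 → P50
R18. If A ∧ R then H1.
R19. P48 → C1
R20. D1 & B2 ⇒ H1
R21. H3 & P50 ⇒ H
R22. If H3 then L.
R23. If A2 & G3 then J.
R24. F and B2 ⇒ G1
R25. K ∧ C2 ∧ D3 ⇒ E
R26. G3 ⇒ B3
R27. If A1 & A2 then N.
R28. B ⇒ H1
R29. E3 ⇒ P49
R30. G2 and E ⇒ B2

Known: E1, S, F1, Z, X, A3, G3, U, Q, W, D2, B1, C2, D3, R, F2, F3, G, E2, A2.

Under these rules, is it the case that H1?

Yes

N  (by R5: X)
E3  (by R6: F2, Q)
M  (by R9: B1, R)
K  (by R15: E2, F1)
V  (by R16: A3, U)
J  (by R23: A2, G3)
E  (by R25: K, C2, D3)
B3  (by R26: G3)
P49  (by R29: E3)
P50  (by R7: P49, J)
G1  (by R11: B3, M, F1)
G2  (by R12: G1)
Y  (by R13: V, D2)
B2  (by R30: G2, E)
H3  (by R4: Y, N)
H  (by R21: H3, P50)
D  (by R2: H, F1, S)
D1  (by R10: D, S)
H1  (by R20: D1, B2)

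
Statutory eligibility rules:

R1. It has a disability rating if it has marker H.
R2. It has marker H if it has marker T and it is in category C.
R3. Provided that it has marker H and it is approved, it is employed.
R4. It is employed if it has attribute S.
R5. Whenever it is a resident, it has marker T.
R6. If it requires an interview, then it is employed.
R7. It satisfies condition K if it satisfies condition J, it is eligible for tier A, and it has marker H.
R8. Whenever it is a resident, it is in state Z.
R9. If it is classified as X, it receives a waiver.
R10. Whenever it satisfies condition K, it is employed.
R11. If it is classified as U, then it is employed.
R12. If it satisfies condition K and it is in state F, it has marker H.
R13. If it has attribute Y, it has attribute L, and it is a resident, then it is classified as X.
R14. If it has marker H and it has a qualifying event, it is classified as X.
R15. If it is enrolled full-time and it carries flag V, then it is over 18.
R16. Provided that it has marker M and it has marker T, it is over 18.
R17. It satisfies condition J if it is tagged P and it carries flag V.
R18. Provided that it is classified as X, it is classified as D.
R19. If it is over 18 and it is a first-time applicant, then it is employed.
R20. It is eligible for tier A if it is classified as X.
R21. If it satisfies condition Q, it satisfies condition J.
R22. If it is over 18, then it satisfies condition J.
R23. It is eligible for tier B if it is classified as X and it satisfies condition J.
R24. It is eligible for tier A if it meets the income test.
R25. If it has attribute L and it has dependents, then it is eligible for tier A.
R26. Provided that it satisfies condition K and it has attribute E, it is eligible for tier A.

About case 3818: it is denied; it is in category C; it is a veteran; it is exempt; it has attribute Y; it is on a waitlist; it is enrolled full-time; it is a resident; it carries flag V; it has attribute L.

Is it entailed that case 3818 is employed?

Yes

By R5 (it is a resident): it has marker T.
By R13 (it has attribute Y, it has attribute L, it is a resident): it is classified as X.
By R15 (it is enrolled full-time, it carries flag V): it is over 18.
By R20 (it is classified as X): it is eligible for tier A.
By R22 (it is over 18): it satisfies condition J.
By R2 (it has marker T, it is in category C): it has marker H.
By R7 (it satisfies condition J, it is eligible for tier A, it has marker H): it satisfies condition K.
By R10 (it satisfies condition K): it is employed.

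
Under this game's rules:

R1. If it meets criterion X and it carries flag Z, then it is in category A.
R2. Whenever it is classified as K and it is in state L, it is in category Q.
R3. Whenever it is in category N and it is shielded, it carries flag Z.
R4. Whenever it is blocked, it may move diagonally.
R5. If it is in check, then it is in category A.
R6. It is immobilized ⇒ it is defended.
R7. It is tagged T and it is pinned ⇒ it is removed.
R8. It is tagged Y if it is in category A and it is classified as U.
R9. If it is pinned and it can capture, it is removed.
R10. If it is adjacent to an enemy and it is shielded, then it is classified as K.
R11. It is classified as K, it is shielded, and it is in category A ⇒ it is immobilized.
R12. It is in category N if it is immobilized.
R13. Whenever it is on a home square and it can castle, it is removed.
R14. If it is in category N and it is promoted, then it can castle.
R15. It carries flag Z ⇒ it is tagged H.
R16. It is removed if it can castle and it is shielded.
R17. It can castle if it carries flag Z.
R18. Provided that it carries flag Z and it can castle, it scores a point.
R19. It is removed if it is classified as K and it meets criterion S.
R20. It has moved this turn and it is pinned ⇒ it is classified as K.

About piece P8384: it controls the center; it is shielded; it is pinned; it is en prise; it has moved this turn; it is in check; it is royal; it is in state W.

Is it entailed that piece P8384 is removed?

Yes

By R5 (it is in check): it is in category A.
By R20 (it has moved this turn, it is pinned): it is classified as K.
By R11 (it is classified as K, it is shielded, it is in category A): it is immobilized.
By R12 (it is immobilized): it is in category N.
By R3 (it is in category N, it is shielded): it carries flag Z.
By R17 (it carries flag Z): it can castle.
By R16 (it can castle, it is shielded): it is removed.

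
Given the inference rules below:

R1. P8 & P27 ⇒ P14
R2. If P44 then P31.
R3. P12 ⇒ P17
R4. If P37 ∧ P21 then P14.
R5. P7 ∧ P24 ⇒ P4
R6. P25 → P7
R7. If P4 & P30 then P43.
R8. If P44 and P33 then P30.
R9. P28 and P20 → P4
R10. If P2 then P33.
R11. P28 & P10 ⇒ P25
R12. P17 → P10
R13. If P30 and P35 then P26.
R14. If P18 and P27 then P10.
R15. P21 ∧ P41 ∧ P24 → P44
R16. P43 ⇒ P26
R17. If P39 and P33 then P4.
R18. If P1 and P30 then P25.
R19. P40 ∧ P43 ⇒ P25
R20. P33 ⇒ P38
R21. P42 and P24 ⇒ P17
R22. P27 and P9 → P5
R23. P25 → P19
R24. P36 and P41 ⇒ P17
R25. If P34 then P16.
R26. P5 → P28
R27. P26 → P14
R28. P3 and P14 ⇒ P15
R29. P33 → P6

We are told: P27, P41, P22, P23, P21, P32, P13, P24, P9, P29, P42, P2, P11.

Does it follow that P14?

P33  (by R10: P2)
P44  (by R15: P21, P41, P24)
P17  (by R21: P42, P24)
P5  (by R22: P27, P9)
P28  (by R26: P5)
P30  (by R8: P44, P33)
P10  (by R12: P17)
P25  (by R11: P28, P10)
P7  (by R6: P25)
P4  (by R5: P7, P24)
P43  (by R7: P4, P30)
P26  (by R16: P43)
P14  (by R27: P26)

Yes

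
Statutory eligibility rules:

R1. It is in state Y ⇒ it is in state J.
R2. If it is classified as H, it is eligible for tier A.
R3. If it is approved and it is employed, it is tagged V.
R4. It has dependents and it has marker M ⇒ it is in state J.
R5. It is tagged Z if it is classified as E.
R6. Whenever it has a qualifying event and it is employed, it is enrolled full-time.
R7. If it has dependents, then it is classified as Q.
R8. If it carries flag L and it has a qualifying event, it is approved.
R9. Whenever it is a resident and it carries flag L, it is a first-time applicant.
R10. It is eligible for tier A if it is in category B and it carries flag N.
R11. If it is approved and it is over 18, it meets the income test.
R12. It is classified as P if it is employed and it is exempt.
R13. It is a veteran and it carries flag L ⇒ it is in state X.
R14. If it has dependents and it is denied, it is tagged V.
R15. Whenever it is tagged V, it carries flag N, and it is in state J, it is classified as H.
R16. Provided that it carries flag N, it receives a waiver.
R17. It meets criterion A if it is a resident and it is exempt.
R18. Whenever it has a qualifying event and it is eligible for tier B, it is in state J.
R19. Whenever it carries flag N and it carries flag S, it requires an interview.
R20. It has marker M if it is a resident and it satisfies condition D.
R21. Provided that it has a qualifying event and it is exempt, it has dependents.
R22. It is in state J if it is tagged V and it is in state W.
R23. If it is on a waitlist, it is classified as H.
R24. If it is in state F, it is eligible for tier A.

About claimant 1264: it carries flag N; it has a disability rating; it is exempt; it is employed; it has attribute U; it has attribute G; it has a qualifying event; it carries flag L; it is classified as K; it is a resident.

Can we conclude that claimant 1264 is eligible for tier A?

No

Forward chaining from the given facts derives: is enrolled full-time, is approved, is a first-time applicant, is classified as P, receives a waiver, meets criterion A, has dependents, is tagged V, is classified as Q.
Rules concluding "it is eligible for tier A": R2 needs "it is classified as H"; R10 needs "it is in category B"; R24 needs "it is in state F" — none of these are established.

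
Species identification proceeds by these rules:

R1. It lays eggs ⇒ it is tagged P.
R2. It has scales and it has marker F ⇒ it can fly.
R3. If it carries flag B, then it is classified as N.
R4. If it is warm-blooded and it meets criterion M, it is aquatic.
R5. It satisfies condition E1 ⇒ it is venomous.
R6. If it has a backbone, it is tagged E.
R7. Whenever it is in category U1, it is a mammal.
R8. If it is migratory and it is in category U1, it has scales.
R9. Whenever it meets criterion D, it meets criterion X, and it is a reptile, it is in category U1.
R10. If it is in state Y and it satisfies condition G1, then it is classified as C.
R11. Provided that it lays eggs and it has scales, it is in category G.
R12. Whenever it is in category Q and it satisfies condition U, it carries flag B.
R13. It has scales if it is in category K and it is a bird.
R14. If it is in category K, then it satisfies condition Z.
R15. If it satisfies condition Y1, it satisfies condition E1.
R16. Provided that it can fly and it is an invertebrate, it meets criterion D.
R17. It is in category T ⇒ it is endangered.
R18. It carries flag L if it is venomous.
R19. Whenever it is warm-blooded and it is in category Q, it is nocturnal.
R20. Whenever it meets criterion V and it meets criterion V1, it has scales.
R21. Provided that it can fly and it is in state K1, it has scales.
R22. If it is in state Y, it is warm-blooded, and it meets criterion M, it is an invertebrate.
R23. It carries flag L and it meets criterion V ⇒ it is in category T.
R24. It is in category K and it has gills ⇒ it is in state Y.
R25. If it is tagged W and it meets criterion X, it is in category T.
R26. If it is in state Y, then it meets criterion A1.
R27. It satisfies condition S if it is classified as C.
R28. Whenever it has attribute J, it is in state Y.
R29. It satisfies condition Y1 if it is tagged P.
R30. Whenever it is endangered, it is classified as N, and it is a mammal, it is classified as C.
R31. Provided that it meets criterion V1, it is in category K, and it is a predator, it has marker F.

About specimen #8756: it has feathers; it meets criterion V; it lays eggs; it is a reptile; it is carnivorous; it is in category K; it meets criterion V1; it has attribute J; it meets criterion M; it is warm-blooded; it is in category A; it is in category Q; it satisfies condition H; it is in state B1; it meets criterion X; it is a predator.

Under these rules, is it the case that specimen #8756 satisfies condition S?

Forward chaining from the given facts derives: is tagged P, is aquatic, satisfies condition Z, is nocturnal, has scales, is in state Y, satisfies condition Y1, has marker F, can fly, is in category G, satisfies condition E1, is an invertebrate, meets criterion A1, is venomous, meets criterion D, carries flag L, is in category T, is in category U1, is endangered, is a mammal.
The only rule concluding "it satisfies condition S" is R27, which needs "it is classified as C"; that is never established.

No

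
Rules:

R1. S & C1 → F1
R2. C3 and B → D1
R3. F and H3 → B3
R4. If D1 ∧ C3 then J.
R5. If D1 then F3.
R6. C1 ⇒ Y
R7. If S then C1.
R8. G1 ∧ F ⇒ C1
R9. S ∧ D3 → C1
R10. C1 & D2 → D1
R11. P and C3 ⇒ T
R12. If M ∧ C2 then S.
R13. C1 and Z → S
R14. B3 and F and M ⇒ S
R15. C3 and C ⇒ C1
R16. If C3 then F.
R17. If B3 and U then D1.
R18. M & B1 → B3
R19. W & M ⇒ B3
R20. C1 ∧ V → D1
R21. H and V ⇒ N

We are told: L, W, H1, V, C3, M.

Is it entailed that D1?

F  (by R16: C3)
B3  (by R19: W, M)
S  (by R14: B3, F, M)
C1  (by R7: S)
D1  (by R20: C1, V)

Yes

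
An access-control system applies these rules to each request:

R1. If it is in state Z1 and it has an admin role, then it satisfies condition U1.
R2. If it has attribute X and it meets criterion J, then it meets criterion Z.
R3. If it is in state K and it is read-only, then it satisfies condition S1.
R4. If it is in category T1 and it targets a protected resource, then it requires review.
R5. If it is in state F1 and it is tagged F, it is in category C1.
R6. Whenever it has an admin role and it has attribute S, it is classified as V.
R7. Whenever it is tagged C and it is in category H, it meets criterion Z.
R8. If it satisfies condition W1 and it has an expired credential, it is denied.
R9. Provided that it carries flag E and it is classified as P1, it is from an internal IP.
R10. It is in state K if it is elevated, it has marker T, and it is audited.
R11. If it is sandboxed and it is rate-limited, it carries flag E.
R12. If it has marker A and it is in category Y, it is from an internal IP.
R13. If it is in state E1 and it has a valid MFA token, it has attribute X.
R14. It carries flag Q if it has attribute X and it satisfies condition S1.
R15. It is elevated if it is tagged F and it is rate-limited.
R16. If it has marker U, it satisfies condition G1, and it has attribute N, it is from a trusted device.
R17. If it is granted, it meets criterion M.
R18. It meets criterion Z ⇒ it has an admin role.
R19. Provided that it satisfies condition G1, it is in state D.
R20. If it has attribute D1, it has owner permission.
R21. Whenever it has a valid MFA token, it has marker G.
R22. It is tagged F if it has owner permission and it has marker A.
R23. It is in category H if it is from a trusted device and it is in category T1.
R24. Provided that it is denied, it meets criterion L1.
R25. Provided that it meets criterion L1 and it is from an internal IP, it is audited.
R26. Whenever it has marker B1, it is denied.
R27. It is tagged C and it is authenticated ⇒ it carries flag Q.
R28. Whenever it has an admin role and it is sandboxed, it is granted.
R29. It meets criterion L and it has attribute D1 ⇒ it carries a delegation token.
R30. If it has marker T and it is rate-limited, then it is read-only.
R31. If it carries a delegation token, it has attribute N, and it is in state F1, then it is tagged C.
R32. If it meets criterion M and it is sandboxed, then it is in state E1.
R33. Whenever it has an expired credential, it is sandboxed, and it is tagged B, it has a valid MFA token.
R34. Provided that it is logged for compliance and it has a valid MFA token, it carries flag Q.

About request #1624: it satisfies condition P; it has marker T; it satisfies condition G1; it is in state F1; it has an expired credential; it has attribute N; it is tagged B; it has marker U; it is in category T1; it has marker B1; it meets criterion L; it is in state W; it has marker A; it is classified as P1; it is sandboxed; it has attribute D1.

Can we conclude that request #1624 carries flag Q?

No

Forward chaining from the given facts derives: is from a trusted device, is in state D, has owner permission, is tagged F, is in category H, is denied, carries a delegation token, is tagged C, has a valid MFA token, is in category C1, meets criterion Z, has an admin role, has marker G, meets criterion L1, is granted, meets criterion M, is in state E1, has attribute X.
Rules concluding "it carries flag Q": R14 needs "it satisfies condition S1"; R27 needs "it is authenticated"; R34 needs "it is logged for compliance" — none of these are established.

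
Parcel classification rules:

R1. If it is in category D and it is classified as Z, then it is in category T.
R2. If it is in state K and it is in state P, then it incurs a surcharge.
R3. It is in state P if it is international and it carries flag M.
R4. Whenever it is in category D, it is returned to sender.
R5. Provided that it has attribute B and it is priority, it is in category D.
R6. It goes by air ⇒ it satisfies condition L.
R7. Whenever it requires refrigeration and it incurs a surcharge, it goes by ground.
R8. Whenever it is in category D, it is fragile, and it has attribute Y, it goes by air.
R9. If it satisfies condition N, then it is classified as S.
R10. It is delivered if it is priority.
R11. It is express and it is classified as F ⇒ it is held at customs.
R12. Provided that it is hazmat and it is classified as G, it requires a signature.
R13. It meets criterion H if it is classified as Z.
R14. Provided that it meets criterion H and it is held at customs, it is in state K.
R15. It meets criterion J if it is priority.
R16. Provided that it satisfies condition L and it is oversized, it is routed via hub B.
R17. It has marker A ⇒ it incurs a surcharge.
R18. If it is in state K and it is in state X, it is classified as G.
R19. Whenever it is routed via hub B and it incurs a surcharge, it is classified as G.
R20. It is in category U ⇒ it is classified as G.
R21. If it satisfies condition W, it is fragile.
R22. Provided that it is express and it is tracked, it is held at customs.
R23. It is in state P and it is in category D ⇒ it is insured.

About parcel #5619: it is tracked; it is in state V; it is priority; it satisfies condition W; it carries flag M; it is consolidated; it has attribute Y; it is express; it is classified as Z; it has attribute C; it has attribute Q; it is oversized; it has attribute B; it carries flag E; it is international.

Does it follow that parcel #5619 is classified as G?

Yes

By R3 (it is international, it carries flag M): it is in state P.
By R5 (it has attribute B, it is priority): it is in category D.
By R13 (it is classified as Z): it meets criterion H.
By R21 (it satisfies condition W): it is fragile.
By R22 (it is express, it is tracked): it is held at customs.
By R8 (it is in category D, it is fragile, it has attribute Y): it goes by air.
By R14 (it meets criterion H, it is held at customs): it is in state K.
By R2 (it is in state K, it is in state P): it incurs a surcharge.
By R6 (it goes by air): it satisfies condition L.
By R16 (it satisfies condition L, it is oversized): it is routed via hub B.
By R19 (it is routed via hub B, it incurs a surcharge): it is classified as G.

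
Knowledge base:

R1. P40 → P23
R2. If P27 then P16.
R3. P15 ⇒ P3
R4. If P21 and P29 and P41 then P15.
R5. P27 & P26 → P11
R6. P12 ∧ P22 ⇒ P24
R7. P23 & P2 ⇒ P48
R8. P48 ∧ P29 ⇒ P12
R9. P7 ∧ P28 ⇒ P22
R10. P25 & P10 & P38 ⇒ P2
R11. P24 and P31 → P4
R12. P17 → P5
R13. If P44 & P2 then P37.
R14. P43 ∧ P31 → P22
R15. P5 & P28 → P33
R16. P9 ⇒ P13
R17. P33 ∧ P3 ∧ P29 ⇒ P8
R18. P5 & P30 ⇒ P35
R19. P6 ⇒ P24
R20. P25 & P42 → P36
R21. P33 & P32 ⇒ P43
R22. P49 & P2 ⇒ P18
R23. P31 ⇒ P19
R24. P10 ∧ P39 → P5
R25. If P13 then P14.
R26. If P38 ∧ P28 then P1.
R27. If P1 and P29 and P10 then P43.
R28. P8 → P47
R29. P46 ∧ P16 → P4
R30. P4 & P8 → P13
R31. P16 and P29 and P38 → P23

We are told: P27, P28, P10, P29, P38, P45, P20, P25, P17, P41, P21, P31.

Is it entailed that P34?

Forward chaining from the given facts derives: P16, P15, P2, P5, P33, P19, P1, P43, P23, P3, P48, P12, P22, P8, P47, P24, P4, P13, P14.
No rule has P34 as its conclusion, and it is not among the given facts.

No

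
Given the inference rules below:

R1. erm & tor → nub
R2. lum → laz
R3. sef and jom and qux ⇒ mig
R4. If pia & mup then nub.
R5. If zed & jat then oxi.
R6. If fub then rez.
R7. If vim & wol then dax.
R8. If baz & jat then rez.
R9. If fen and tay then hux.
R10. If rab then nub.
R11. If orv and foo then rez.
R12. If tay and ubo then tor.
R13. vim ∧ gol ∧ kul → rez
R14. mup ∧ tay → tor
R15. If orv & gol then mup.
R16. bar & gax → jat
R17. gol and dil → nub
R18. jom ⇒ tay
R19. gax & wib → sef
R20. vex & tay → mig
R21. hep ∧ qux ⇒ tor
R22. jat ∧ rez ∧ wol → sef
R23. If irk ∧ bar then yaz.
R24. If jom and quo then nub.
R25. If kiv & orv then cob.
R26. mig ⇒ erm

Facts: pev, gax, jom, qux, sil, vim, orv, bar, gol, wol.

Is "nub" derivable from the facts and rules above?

No

Forward chaining from the given facts derives: dax, mup, jat, tay, tor.
Rules concluding nub: R1 needs erm; R4 needs pia; R10 needs rab; R17 needs dil; R24 needs quo — none of these are established.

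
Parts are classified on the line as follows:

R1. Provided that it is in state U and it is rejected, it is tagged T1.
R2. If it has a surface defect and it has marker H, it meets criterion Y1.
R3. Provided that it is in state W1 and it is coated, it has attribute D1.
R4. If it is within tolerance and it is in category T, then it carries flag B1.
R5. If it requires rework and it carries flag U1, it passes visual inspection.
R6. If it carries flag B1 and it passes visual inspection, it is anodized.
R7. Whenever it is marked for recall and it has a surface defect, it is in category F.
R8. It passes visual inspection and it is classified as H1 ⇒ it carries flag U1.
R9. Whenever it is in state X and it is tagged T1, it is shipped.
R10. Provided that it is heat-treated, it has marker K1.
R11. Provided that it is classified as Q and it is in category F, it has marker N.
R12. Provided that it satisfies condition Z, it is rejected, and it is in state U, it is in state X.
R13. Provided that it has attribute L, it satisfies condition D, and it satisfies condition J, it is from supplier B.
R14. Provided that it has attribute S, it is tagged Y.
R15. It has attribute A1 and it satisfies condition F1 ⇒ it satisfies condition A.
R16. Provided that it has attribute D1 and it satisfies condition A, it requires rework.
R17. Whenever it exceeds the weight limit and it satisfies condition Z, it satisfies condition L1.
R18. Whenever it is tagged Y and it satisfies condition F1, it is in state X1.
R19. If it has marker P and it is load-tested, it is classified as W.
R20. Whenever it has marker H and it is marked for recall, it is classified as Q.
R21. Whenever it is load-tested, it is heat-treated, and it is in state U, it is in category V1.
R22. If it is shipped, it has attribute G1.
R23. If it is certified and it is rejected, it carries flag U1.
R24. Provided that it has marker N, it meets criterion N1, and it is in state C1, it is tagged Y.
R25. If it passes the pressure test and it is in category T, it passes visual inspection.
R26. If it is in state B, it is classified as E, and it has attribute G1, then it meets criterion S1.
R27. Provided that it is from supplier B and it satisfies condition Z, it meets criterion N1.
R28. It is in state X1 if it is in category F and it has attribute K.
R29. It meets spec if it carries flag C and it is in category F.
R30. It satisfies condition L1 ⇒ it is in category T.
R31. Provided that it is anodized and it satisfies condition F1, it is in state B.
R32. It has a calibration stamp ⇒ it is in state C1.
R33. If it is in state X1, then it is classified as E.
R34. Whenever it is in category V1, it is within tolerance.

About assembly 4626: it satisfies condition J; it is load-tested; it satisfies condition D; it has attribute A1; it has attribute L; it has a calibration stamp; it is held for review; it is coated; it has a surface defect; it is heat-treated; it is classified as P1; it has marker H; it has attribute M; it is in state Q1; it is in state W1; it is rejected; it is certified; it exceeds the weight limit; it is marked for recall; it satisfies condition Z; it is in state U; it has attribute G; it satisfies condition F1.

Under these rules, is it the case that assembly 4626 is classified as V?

No

Forward chaining from the given facts derives: is tagged T1, meets criterion Y1, has attribute D1, is in category F, has marker K1, is in state X, is from supplier B, satisfies condition A, requires rework, satisfies condition L1, is classified as Q, is in category V1, carries flag U1, meets criterion N1, is in category T, is in state C1, is within tolerance, carries flag B1, passes visual inspection, is anodized, is shipped, has marker N, has attribute G1, is tagged Y, is in state B, is in state X1, is classified as E, meets criterion S1.
No rule has "it is classified as V" as its conclusion, and it is not among the given facts.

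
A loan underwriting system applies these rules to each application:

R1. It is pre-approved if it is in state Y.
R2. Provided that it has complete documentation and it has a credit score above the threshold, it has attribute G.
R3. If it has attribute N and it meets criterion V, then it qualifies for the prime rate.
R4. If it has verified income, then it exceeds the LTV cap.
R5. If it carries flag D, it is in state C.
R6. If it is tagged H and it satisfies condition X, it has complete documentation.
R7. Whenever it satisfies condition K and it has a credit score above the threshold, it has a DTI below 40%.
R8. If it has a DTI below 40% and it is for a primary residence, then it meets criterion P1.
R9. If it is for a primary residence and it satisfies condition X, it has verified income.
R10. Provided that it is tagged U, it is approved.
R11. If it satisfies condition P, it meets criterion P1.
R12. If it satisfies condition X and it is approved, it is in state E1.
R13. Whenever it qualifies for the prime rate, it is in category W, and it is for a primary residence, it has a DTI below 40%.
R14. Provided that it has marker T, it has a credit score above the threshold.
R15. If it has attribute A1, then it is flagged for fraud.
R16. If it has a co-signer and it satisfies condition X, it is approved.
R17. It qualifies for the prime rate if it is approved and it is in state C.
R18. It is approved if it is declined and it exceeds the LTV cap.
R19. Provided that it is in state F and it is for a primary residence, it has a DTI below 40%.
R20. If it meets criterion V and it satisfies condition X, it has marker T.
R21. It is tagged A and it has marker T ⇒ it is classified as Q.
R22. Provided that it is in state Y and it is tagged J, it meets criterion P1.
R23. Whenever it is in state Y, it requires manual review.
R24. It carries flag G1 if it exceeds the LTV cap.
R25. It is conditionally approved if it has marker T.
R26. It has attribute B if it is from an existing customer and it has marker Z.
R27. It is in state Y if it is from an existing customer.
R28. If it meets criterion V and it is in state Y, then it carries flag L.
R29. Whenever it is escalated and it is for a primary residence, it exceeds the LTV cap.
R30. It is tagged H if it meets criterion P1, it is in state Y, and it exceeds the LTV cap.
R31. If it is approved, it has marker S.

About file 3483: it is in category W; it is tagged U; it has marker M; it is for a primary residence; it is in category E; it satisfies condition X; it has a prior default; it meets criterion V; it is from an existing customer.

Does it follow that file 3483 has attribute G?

No

Forward chaining from the given facts derives: has verified income, is approved, is in state E1, has marker T, is conditionally approved, is in state Y, carries flag L, has marker S, is pre-approved, exceeds the LTV cap, has a credit score above the threshold, requires manual review, carries flag G1.
The only rule concluding "it has attribute G" is R2, which needs "it has complete documentation"; that is never established.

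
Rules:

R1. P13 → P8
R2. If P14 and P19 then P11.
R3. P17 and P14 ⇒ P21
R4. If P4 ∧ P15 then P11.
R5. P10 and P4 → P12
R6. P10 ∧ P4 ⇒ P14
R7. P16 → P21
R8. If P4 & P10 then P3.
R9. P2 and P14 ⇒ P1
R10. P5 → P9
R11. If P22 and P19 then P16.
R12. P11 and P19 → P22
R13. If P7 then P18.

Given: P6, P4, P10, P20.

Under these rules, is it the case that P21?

No

Forward chaining from the given facts derives: P12, P14, P3.
Rules concluding P21: R3 needs P17; R7 needs P16 — none of these are established.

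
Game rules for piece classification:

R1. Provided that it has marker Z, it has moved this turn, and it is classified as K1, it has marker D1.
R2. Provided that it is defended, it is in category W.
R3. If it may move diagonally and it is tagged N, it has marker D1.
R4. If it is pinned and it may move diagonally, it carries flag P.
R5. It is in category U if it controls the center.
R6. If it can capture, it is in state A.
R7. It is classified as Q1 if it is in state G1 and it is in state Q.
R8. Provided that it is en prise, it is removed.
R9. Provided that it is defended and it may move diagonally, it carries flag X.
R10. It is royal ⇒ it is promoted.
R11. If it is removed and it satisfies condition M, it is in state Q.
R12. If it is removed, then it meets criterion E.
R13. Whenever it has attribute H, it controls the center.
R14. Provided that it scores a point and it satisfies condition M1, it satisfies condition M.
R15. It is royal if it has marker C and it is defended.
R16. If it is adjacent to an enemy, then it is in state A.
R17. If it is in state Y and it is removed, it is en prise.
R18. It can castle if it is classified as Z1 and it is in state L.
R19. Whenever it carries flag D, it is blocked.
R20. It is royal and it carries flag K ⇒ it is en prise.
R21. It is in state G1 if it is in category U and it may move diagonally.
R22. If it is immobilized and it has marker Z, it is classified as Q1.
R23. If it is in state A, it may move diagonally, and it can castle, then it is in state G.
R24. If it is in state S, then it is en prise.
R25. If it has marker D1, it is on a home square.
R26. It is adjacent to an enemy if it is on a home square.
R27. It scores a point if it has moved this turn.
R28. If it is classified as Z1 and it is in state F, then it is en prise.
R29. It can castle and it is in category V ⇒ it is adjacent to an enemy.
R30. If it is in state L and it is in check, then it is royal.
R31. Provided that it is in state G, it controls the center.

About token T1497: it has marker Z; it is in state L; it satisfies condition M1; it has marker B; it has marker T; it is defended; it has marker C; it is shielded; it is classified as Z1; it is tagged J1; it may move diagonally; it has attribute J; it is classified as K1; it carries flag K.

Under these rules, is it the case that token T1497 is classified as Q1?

Forward chaining from the given facts derives: is in category W, carries flag X, is royal, can castle, is en prise, is removed, is promoted, meets criterion E.
Rules concluding "it is classified as Q1": R7 needs "it is in state G1"; R22 needs "it is immobilized" — none of these are established.

No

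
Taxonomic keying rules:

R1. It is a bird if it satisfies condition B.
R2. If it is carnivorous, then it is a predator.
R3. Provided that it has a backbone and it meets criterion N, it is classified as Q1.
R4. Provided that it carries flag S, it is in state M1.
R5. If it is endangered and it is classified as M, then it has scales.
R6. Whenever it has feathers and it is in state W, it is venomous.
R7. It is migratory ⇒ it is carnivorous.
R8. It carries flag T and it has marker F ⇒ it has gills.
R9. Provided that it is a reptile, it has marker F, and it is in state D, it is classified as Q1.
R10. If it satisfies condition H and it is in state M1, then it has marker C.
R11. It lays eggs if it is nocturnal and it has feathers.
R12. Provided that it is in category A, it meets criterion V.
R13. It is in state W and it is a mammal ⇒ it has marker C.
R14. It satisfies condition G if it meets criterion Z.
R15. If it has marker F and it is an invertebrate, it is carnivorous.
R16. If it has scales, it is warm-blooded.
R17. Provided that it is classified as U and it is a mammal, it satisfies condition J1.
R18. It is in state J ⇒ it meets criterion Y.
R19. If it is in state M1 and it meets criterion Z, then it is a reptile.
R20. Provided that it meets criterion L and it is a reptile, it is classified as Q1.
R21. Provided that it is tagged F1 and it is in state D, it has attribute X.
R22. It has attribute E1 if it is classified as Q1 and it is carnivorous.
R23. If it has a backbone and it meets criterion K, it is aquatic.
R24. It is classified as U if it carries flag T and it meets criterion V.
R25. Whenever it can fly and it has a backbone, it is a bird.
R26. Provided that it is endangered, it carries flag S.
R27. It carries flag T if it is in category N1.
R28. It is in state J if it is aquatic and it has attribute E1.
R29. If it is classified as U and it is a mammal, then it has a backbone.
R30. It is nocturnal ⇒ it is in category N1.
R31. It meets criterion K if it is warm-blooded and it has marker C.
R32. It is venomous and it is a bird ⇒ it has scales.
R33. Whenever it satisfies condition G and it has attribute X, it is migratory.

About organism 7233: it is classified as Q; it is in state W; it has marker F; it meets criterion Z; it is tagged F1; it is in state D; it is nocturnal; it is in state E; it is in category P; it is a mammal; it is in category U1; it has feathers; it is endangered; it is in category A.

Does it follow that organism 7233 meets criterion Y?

Forward chaining from the given facts derives: is venomous, lays eggs, meets criterion V, has marker C, satisfies condition G, has attribute X, carries flag S, is in category N1, is migratory, is in state M1, is carnivorous, is a reptile, carries flag T, is a predator, has gills, is classified as Q1, has attribute E1, is classified as U, has a backbone, satisfies condition J1.
The only rule concluding "it meets criterion Y" is R18, which needs "it is in state J"; that is never established.

No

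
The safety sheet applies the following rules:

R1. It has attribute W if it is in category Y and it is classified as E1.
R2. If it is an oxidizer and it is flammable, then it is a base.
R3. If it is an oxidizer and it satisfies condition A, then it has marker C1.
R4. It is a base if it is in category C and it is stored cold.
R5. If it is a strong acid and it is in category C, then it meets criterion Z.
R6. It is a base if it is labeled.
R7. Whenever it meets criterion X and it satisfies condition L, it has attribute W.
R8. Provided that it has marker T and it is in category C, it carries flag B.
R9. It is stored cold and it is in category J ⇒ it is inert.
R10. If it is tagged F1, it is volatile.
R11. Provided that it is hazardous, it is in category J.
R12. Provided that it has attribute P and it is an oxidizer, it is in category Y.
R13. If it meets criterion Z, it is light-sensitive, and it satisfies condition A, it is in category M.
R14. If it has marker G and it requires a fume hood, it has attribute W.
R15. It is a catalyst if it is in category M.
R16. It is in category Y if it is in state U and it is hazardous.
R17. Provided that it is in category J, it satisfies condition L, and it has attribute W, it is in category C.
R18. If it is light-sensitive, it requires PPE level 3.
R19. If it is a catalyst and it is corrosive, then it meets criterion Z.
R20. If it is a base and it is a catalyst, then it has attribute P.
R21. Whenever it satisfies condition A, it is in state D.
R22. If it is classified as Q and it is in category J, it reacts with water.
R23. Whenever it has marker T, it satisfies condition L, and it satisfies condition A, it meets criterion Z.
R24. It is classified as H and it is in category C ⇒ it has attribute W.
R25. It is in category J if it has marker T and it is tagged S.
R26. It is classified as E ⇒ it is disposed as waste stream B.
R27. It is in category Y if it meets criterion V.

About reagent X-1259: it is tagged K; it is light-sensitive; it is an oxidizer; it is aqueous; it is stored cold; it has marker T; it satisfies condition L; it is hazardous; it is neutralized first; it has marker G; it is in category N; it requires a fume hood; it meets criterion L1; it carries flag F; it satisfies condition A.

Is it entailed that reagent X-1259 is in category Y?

By R11 (it is hazardous): it is in category J.
By R14 (it has marker G, it requires a fume hood): it has attribute W.
By R17 (it is in category J, it satisfies condition L, it has attribute W): it is in category C.
By R23 (it has marker T, it satisfies condition L, it satisfies condition A): it meets criterion Z.
By R4 (it is in category C, it is stored cold): it is a base.
By R13 (it meets criterion Z, it is light-sensitive, it satisfies condition A): it is in category M.
By R15 (it is in category M): it is a catalyst.
By R20 (it is a base, it is a catalyst): it has attribute P.
By R12 (it has attribute P, it is an oxidizer): it is in category Y.

Yes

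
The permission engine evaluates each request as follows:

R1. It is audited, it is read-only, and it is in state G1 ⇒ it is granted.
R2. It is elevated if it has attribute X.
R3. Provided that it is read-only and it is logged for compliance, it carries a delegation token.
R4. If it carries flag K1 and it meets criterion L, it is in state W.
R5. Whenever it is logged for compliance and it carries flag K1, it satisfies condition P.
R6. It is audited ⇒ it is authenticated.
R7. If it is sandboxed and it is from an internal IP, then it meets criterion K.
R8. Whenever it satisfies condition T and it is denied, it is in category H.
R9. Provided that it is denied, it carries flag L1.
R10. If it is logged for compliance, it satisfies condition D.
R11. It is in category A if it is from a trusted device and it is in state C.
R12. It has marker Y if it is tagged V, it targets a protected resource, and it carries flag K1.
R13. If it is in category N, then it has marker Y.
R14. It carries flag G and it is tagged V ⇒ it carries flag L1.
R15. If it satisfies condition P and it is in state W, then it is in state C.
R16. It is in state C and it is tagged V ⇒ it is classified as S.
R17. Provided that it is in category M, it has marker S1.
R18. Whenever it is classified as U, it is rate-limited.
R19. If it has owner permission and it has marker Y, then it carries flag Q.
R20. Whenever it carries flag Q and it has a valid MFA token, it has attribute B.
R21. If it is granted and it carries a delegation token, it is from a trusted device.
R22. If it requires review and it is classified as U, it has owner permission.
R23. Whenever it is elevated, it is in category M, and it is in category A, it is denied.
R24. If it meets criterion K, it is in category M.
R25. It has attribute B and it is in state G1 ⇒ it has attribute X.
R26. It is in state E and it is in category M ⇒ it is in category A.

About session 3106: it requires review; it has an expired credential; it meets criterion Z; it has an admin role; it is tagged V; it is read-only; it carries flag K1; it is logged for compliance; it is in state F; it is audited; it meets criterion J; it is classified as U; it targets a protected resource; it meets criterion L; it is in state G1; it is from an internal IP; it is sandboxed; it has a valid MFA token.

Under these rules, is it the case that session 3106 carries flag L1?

Yes

By R1 (it is audited, it is read-only, it is in state G1): it is granted.
By R3 (it is read-only, it is logged for compliance): it carries a delegation token.
By R4 (it carries flag K1, it meets criterion L): it is in state W.
By R5 (it is logged for compliance, it carries flag K1): it satisfies condition P.
By R7 (it is sandboxed, it is from an internal IP): it meets criterion K.
By R12 (it is tagged V, it targets a protected resource, it carries flag K1): it has marker Y.
By R15 (it satisfies condition P, it is in state W): it is in state C.
By R21 (it is granted, it carries a delegation token): it is from a trusted device.
By R22 (it requires review, it is classified as U): it has owner permission.
By R24 (it meets criterion K): it is in category M.
By R11 (it is from a trusted device, it is in state C): it is in category A.
By R19 (it has owner permission, it has marker Y): it carries flag Q.
By R20 (it carries flag Q, it has a valid MFA token): it has attribute B.
By R25 (it has attribute B, it is in state G1): it has attribute X.
By R2 (it has attribute X): it is elevated.
By R23 (it is elevated, it is in category M, it is in category A): it is denied.
By R9 (it is denied): it carries flag L1.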